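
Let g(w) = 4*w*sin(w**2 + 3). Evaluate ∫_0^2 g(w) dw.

Let u = w**2 + 3, so du = 2*w dw. When w = 0, u = 3; when w = 2, u = 7.
The integral becomes 2·∫ sin(u) du from 3 to 7, with antiderivative -2*cos(u).
Back in w: F(w) = -2*cos(w**2 + 3).
Then F(2) - F(0) = (-2*cos(7)) - (-2*cos(3)) = 2*cos(3) - 2*cos(7).

2*cos(3) - 2*cos(7)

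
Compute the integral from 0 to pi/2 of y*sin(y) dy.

1

Integrate by parts once (u = y, dv = sin(y) dy).
An antiderivative is F(y) = -y*cos(y) + sin(y).
Then F(pi/2) - F(0) = (1) - (0) = 1.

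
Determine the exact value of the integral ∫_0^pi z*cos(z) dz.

-2

Integrate by parts once (u = z, dv = cos(z) dz).
An antiderivative is F(z) = z*sin(z) + cos(z).
Then F(pi) - F(0) = (-1) - (1) = -2.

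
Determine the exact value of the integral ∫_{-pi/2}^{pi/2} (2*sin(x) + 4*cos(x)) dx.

An antiderivative is F(x) = 4*sin(x) - 2*cos(x).
Then F(pi/2) - F(-pi/2) = (4) - (-4) = 8.

8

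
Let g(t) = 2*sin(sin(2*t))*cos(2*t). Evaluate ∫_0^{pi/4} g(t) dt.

1 - cos(1)

Let u = sin(2*t), so du = 2*cos(2*t) dt. When t = 0, u = 0; when t = pi/4, u = 1.
The integral becomes ∫ sin(u) du from 0 to 1, with antiderivative -cos(u).
Back in t: F(t) = -cos(sin(2*t)).
Then F(pi/4) - F(0) = (-cos(1)) - (-1) = 1 - cos(1).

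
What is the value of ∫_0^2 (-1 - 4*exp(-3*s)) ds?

An antiderivative is F(s) = -s + 4*exp(-3*s)/3.
Then F(2) - F(0) = (-2 + 4*exp(-6)/3) - (4/3) = -10/3 + 4*exp(-6)/3.

-10/3 + 4*exp(-6)/3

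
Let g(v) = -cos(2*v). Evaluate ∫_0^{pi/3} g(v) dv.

-sqrt(3)/4

An antiderivative is F(v) = -sin(2*v)/2.
Then F(pi/3) - F(0) = (-sqrt(3)/4) - (0) = -sqrt(3)/4.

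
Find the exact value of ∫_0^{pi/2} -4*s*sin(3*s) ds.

4/9

Integrate by parts once (u = s, dv = -4*sin(3*s) ds).
An antiderivative is F(s) = 4*s*cos(3*s)/3 - 4*sin(3*s)/9.
Then F(pi/2) - F(0) = (4/9) - (0) = 4/9.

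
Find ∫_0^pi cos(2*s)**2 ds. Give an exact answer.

Use the identity cos^2(2*s) = (1 + cos(4*s))/2.
An antiderivative is F(s) = s/2 + sin(4*s)/8.
Then F(pi) - F(0) = (pi/2) - (0) = pi/2.

pi/2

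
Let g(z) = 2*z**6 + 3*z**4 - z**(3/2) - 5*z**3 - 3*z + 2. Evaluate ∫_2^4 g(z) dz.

By the power rule, an antiderivative is F(z) = 2*z**7/7 - 2*z**(5/2)/5 + 3*z**5/5 - 5*z**4/4 - 3*z**2/2 + 2*z.
Then F(4) - F(2) = (173136/35) - (1182/35 - 8*sqrt(2)/5) = 8*sqrt(2)/5 + 171954/35.

8*sqrt(2)/5 + 171954/35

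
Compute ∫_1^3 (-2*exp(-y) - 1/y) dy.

An antiderivative is F(y) = -log(y) + 2*exp(-y).
Then F(3) - F(1) = (-log(3) + 2*exp(-3)) - (2*exp(-1)) = -log(3) - 2*exp(-1) + 2*exp(-3).

-log(3) - 2*exp(-1) + 2*exp(-3)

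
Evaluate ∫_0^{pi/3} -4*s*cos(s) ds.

Integrate by parts once (u = s, dv = -4*cos(s) ds).
An antiderivative is F(s) = -4*s*sin(s) - 4*cos(s).
Then F(pi/3) - F(0) = (-2*sqrt(3)*pi/3 - 2) - (-4) = -2*sqrt(3)*pi/3 + 2.

-2*sqrt(3)*pi/3 + 2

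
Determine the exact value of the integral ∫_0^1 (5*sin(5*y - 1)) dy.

Let u = 5*y - 1, so du = 5 dy. When y = 0, u = -1; when y = 1, u = 4.
The integral becomes ∫ sin(u) du from -1 to 4, with antiderivative -cos(u).
Back in y: F(y) = -cos(5*y - 1).
Then F(1) - F(0) = (-cos(4)) - (-cos(1)) = cos(1) - cos(4).

cos(1) - cos(4)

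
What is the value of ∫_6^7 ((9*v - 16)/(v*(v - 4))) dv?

Factor the denominator: v**2 - 4*v = v(v - 4).
Partial fractions: (9*v - 16)/(v*(v - 4)) = 4/v + 5/(v - 4).
An antiderivative is F(v) = 4*log(v) + 5*log(v - 4).
Then F(7) - F(6) = (5*log(3) + 4*log(7)) - (4*log(3) + 9*log(2)) = -9*log(2) + log(3) + 4*log(7).

-9*log(2) + log(3) + 4*log(7)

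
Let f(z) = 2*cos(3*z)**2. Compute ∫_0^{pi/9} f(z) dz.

sqrt(3)/12 + pi/9

Use the identity cos^2(3*z) = (1 + cos(6*z))/2.
An antiderivative is F(z) = z + sin(6*z)/6.
Then F(pi/9) - F(0) = (sqrt(3)/12 + pi/9) - (0) = sqrt(3)/12 + pi/9.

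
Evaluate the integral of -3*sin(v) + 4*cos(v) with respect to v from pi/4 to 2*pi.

An antiderivative is F(v) = 4*sin(v) + 3*cos(v).
Then F(2*pi) - F(pi/4) = (3) - (7*sqrt(2)/2) = 3 - 7*sqrt(2)/2.

3 - 7*sqrt(2)/2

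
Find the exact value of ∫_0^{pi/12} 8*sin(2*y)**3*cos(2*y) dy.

Let u = sin(2*y), so du = 2*cos(2*y) dy. When y = 0, u = 0; when y = pi/12, u = 1/2.
The integral becomes 4·∫ u**3 du from 0 to 1/2, with antiderivative u**4.
Back in y: F(y) = sin(2*y)**4.
Then F(pi/12) - F(0) = (1/16) - (0) = 1/16.

1/16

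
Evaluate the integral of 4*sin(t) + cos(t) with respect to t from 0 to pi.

8

An antiderivative is F(t) = sin(t) - 4*cos(t).
Then F(pi) - F(0) = (4) - (-4) = 8.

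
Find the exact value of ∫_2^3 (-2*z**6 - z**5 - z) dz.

-14734/21

By the power rule, an antiderivative is F(z) = -2*z**7/7 - z**6/6 - z**2/2.
Then F(3) - F(2) = (-5256/7) - (-1034/21) = -14734/21.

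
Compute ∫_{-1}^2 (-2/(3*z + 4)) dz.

An antiderivative is F(z) = -2*log(3*z + 4)/3.
Then F(2) - F(-1) = (-2*log(10)/3) - (0) = -2*log(10)/3.

-2*log(10)/3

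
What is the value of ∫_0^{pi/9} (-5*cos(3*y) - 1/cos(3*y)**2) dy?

-7*sqrt(3)/6

An antiderivative is F(y) = -5*sin(3*y)/3 - tan(3*y)/3.
Then F(pi/9) - F(0) = (-7*sqrt(3)/6) - (0) = -7*sqrt(3)/6.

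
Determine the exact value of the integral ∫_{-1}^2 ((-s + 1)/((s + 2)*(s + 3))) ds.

-4*log(5) + 10*log(2)

Factor the denominator: s**2 + 5*s + 6 = (s + 3)(s + 2).
Partial fractions: (-s + 1)/((s + 2)*(s + 3)) = -4/(s + 3) + 3/(s + 2).
An antiderivative is F(s) = 3*log(s + 2) - 4*log(s + 3).
Then F(2) - F(-1) = (-4*log(5) + 6*log(2)) - (-log(16)) = -4*log(5) + 10*log(2).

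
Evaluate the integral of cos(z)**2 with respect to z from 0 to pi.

Use the identity cos^2(z) = (1 + cos(2*z))/2.
An antiderivative is F(z) = z/2 + sin(2*z)/4.
Then F(pi) - F(0) = (pi/2) - (0) = pi/2.

pi/2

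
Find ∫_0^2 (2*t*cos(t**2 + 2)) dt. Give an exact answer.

Let u = t**2 + 2, so du = 2*t dt. When t = 0, u = 2; when t = 2, u = 6.
The integral becomes ∫ cos(u) du from 2 to 6, with antiderivative sin(u).
Back in t: F(t) = sin(t**2 + 2).
Then F(2) - F(0) = (sin(6)) - (sin(2)) = -sin(2) + sin(6).

-sin(2) + sin(6)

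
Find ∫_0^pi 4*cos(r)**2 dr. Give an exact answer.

2*pi

Use the identity cos^2(r) = (1 + cos(2*r))/2.
An antiderivative is F(r) = 2*r + sin(2*r).
Then F(pi) - F(0) = (2*pi) - (0) = 2*pi.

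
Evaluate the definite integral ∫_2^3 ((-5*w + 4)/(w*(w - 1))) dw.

log(8/81)

Factor the denominator: w**2 - w = w(w - 1).
Partial fractions: (-5*w + 4)/(w*(w - 1)) = -4/w - 1/(w - 1).
An antiderivative is F(w) = -4*log(w) - log(w - 1).
Then F(3) - F(2) = (-4*log(3) - log(2)) - (-log(16)) = log(8/81).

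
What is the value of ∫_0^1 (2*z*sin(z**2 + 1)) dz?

Let u = z**2 + 1, so du = 2*z dz. When z = 0, u = 1; when z = 1, u = 2.
The integral becomes ∫ sin(u) du from 1 to 2, with antiderivative -cos(u).
Back in z: F(z) = -cos(z**2 + 1).
Then F(1) - F(0) = (-cos(2)) - (-cos(1)) = -cos(2) + cos(1).

-cos(2) + cos(1)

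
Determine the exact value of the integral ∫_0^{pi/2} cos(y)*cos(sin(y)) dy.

sin(1)

Let u = sin(y), so du = cos(y) dy. When y = 0, u = 0; when y = pi/2, u = 1.
The integral becomes ∫ cos(u) du from 0 to 1, with antiderivative sin(u).
Back in y: F(y) = sin(sin(y)).
Then F(pi/2) - F(0) = (sin(1)) - (0) = sin(1).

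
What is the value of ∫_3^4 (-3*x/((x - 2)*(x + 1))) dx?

Factor the denominator: x**2 - x - 2 = (x + 1)(x - 2).
Partial fractions: -3*x/((x - 2)*(x + 1)) = -1/(x + 1) - 2/(x - 2).
An antiderivative is F(x) = -2*log(x - 2) - log(x + 1).
Then F(4) - F(3) = (-log(20)) - (-log(4)) = -log(5).

-log(5)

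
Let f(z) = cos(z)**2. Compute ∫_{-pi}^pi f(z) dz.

pi

Use the identity cos^2(z) = (1 + cos(2*z))/2.
An antiderivative is F(z) = z/2 + sin(2*z)/4.
Then F(pi) - F(-pi) = (pi/2) - (-pi/2) = pi.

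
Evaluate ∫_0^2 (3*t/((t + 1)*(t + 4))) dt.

Factor the denominator: t**2 + 5*t + 4 = (t + 4)(t + 1).
Partial fractions: 3*t/((t + 1)*(t + 4)) = 4/(t + 4) - 1/(t + 1).
An antiderivative is F(t) = -log(t + 1) + 4*log(t + 4).
Then F(2) - F(0) = (4*log(2) + 3*log(3)) - (8*log(2)) = log(27/16).

log(27/16)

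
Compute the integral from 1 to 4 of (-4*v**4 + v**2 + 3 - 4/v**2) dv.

-3957/5

By the power rule, an antiderivative is F(v) = -4*v**5/5 + v**3/3 + 3*v + 4/v.
Then F(4) - F(1) = (-11773/15) - (98/15) = -3957/5.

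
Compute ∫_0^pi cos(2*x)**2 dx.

Use the identity cos^2(2*x) = (1 + cos(4*x))/2.
An antiderivative is F(x) = x/2 + sin(4*x)/8.
Then F(pi) - F(0) = (pi/2) - (0) = pi/2.

pi/2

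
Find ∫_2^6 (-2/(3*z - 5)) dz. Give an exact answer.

-2*log(13)/3

An antiderivative is F(z) = -2*log(3*z - 5)/3.
Then F(6) - F(2) = (-2*log(13)/3) - (0) = -2*log(13)/3.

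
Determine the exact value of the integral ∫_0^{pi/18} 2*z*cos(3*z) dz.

Integrate by parts once (u = z, dv = 2*cos(3*z) dz).
An antiderivative is F(z) = 2*z*sin(3*z)/3 + 2*cos(3*z)/9.
Then F(pi/18) - F(0) = (pi/54 + sqrt(3)/9) - (2/9) = -2/9 + pi/54 + sqrt(3)/9.

-2/9 + pi/54 + sqrt(3)/9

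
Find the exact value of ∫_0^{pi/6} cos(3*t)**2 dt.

pi/12

Use the identity cos^2(3*t) = (1 + cos(6*t))/2.
An antiderivative is F(t) = t/2 + sin(6*t)/12.
Then F(pi/6) - F(0) = (pi/12) - (0) = pi/12.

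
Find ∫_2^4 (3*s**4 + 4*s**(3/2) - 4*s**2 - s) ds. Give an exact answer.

8486/15 - 32*sqrt(2)/5

By the power rule, an antiderivative is F(s) = 8*s**(5/2)/5 + 3*s**5/5 - 4*s**3/3 - s**2/2.
Then F(4) - F(2) = (8584/15) - (98/15 + 32*sqrt(2)/5) = 8486/15 - 32*sqrt(2)/5.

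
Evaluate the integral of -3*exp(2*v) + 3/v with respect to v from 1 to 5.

An antiderivative is F(v) = -3*exp(2*v)/2 + 3*log(v).
Then F(5) - F(1) = (-3*exp(10)/2 + 3*log(5)) - (-3*exp(2)/2) = -3*exp(10)/2 + 3*log(5) + 3*exp(2)/2.

-3*exp(10)/2 + 3*log(5) + 3*exp(2)/2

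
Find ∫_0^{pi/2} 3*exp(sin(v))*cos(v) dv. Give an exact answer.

Let u = sin(v), so du = cos(v) dv. When v = 0, u = 0; when v = pi/2, u = 1.
The integral becomes 3·∫ exp(u) du from 0 to 1, with antiderivative 3*exp(u).
Back in v: F(v) = 3*exp(sin(v)).
Then F(pi/2) - F(0) = (3*E) - (3) = -3 + 3*E.

-3 + 3*E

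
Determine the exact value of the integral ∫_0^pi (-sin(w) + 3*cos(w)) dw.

An antiderivative is F(w) = 3*sin(w) + cos(w).
Then F(pi) - F(0) = (-1) - (1) = -2.

-2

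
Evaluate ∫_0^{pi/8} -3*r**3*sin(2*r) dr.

3*sqrt(2)*(-96*pi - 12*pi**2 + pi**3 + 384)/2048

Integrate by parts 3 times (u = r^3, dv = -3*sin(2*r) dr).
An antiderivative is F(r) = 3*r**3*cos(2*r)/2 - 9*r**2*sin(2*r)/4 - 9*r*cos(2*r)/4 + 9*sin(2*r)/8.
Then F(pi/8) - F(0) = (3*sqrt(2)*(-96*pi - 12*pi**2 + pi**3 + 384)/2048) - (0) = 3*sqrt(2)*(-96*pi - 12*pi**2 + pi**3 + 384)/2048.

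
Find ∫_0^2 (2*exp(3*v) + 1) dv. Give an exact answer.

An antiderivative is F(v) = 2*exp(3*v)/3 + v.
Then F(2) - F(0) = (2 + 2*exp(6)/3) - (2/3) = 4/3 + 2*exp(6)/3.

4/3 + 2*exp(6)/3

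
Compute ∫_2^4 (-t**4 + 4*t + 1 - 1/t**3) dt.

By the power rule, an antiderivative is F(t) = -t**5/5 + 2*t**2 + t + 1/(2*t**2).
Then F(4) - F(2) = (-27003/160) - (149/40) = -27599/160.

-27599/160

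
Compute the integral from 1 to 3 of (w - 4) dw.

By the power rule, an antiderivative is F(w) = w**2/2 - 4*w.
Then F(3) - F(1) = (-15/2) - (-7/2) = -4.

-4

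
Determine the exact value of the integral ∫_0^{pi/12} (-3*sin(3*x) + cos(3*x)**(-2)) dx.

An antiderivative is F(x) = cos(3*x) + tan(3*x)/3.
Then F(pi/12) - F(0) = (1/3 + sqrt(2)/2) - (1) = -2/3 + sqrt(2)/2.

-2/3 + sqrt(2)/2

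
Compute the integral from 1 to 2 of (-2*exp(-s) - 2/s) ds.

An antiderivative is F(s) = -2*log(s) + 2*exp(-s).
Then F(2) - F(1) = (-2*log(2) + 2*exp(-2)) - (2*exp(-1)) = -2*log(2) - 2*exp(-1) + 2*exp(-2).

-2*log(2) - 2*exp(-1) + 2*exp(-2)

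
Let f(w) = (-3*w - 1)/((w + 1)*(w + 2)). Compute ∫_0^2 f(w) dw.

Factor the denominator: w**2 + 3*w + 2 = (w + 2)(w + 1).
Partial fractions: (-3*w - 1)/((w + 1)*(w + 2)) = -5/(w + 2) + 2/(w + 1).
An antiderivative is F(w) = 2*log(w + 1) - 5*log(w + 2).
Then F(2) - F(0) = (-10*log(2) + 2*log(3)) - (-log(32)) = log(9/32).

log(9/32)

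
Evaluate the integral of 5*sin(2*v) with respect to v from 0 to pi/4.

5/2

An antiderivative is F(v) = -5*cos(2*v)/2.
Then F(pi/4) - F(0) = (0) - (-5/2) = 5/2.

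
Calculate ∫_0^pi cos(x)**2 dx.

Use the identity cos^2(x) = (1 + cos(2*x))/2.
An antiderivative is F(x) = x/2 + sin(2*x)/4.
Then F(pi) - F(0) = (pi/2) - (0) = pi/2.

pi/2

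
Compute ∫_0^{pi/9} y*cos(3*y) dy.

-1/18 + sqrt(3)*pi/54

Integrate by parts once (u = y, dv = cos(3*y) dy).
An antiderivative is F(y) = y*sin(3*y)/3 + cos(3*y)/9.
Then F(pi/9) - F(0) = (1/18 + sqrt(3)*pi/54) - (1/9) = -1/18 + sqrt(3)*pi/54.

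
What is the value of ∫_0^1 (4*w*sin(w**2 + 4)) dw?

Let u = w**2 + 4, so du = 2*w dw. When w = 0, u = 4; when w = 1, u = 5.
The integral becomes 2·∫ sin(u) du from 4 to 5, with antiderivative -2*cos(u).
Back in w: F(w) = -2*cos(w**2 + 4).
Then F(1) - F(0) = (-2*cos(5)) - (-2*cos(4)) = 2*cos(4) - 2*cos(5).

2*cos(4) - 2*cos(5)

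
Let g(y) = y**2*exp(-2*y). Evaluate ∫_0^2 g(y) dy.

Integrate by parts twice (u = y^2, dv = exp(-2*y) dy).
An antiderivative is F(y) = (-2*y**2 - 2*y - 1)*exp(-2*y)/4.
Then F(2) - F(0) = (-13*exp(-4)/4) - (-1/4) = (-13 + exp(4))*exp(-4)/4.

(-13 + exp(4))*exp(-4)/4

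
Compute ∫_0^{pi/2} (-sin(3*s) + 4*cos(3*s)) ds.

An antiderivative is F(s) = 4*sin(3*s)/3 + cos(3*s)/3.
Then F(pi/2) - F(0) = (-4/3) - (1/3) = -5/3.

-5/3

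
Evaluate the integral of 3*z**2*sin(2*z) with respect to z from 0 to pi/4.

Integrate by parts twice (u = z^2, dv = 3*sin(2*z) dz).
An antiderivative is F(z) = -3*z**2*cos(2*z)/2 + 3*z*sin(2*z)/2 + 3*cos(2*z)/4.
Then F(pi/4) - F(0) = (3*pi/8) - (3/4) = -3/4 + 3*pi/8.

-3/4 + 3*pi/8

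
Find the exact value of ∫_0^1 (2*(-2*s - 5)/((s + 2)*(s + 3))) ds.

-log(4)

Factor the denominator: s**2 + 5*s + 6 = (s + 3)(s + 2).
Partial fractions: 2*(-2*s - 5)/((s + 2)*(s + 3)) = -2/(s + 3) - 2/(s + 2).
An antiderivative is F(s) = -2*log(s + 2) - 2*log(s + 3).
Then F(1) - F(0) = (-4*log(2) - 2*log(3)) - (-log(36)) = -log(4).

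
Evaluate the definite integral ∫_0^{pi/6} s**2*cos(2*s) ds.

Integrate by parts twice (u = s^2, dv = cos(2*s) ds).
An antiderivative is F(s) = s**2*sin(2*s)/2 + s*cos(2*s)/2 - sin(2*s)/4.
Then F(pi/6) - F(0) = (-sqrt(3)/8 + sqrt(3)*pi**2/144 + pi/24) - (0) = -sqrt(3)/8 + sqrt(3)*pi**2/144 + pi/24.

-sqrt(3)/8 + sqrt(3)*pi**2/144 + pi/24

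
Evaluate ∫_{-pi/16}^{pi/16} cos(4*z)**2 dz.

Use the identity cos^2(4*z) = (1 + cos(8*z))/2.
An antiderivative is F(z) = z/2 + sin(8*z)/16.
Then F(pi/16) - F(-pi/16) = (1/16 + pi/32) - (-pi/32 - 1/16) = 1/8 + pi/16.

1/8 + pi/16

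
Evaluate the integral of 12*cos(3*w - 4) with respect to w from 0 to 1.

-4*sin(1) + 4*sin(4)

Let u = 3*w - 4, so du = 3 dw. When w = 0, u = -4; when w = 1, u = -1.
The integral becomes 4·∫ cos(u) du from -4 to -1, with antiderivative 4*sin(u).
Back in w: F(w) = 4*sin(3*w - 4).
Then F(1) - F(0) = (-4*sin(1)) - (-4*sin(4)) = -4*sin(1) + 4*sin(4).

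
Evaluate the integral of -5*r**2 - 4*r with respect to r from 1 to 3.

By the power rule, an antiderivative is F(r) = -5*r**3/3 - 2*r**2.
Then F(3) - F(1) = (-63) - (-11/3) = -178/3.

-178/3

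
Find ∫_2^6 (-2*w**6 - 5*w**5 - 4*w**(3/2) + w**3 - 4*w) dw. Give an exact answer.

-2488832/21 - 288*sqrt(6)/5 + 32*sqrt(2)/5

By the power rule, an antiderivative is F(w) = -2*w**7/7 - 5*w**6/6 - 8*w**(5/2)/5 + w**4/4 - 2*w**2.
Then F(6) - F(2) = (-830268/7 - 288*sqrt(6)/5) - (-1972/21 - 32*sqrt(2)/5) = -2488832/21 - 288*sqrt(6)/5 + 32*sqrt(2)/5.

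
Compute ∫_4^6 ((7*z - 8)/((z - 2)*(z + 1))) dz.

Factor the denominator: z**2 - z - 2 = (z + 1)(z - 2).
Partial fractions: (7*z - 8)/((z - 2)*(z + 1)) = 5/(z + 1) + 2/(z - 2).
An antiderivative is F(z) = 2*log(z - 2) + 5*log(z + 1).
Then F(6) - F(4) = (4*log(2) + 5*log(7)) - (2*log(2) + 5*log(5)) = -5*log(5) + 2*log(2) + 5*log(7).

-5*log(5) + 2*log(2) + 5*log(7)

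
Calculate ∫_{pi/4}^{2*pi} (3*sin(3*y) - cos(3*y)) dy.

-1 - sqrt(2)/3

An antiderivative is F(y) = -sin(3*y)/3 - cos(3*y).
Then F(2*pi) - F(pi/4) = (-1) - (sqrt(2)/3) = -1 - sqrt(2)/3.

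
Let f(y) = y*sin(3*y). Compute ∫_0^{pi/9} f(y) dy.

Integrate by parts once (u = y, dv = sin(3*y) dy).
An antiderivative is F(y) = -y*cos(3*y)/3 + sin(3*y)/9.
Then F(pi/9) - F(0) = (-pi/54 + sqrt(3)/18) - (0) = -pi/54 + sqrt(3)/18.

-pi/54 + sqrt(3)/18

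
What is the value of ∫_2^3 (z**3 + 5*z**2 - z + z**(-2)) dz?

547/12

By the power rule, an antiderivative is F(z) = z**4/4 + 5*z**3/3 - z**2/2 - 1/z.
Then F(3) - F(2) = (725/12) - (89/6) = 547/12.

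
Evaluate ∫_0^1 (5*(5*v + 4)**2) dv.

665/3

Let u = 5*v + 4, so du = 5 dv. When v = 0, u = 4; when v = 1, u = 9.
The integral becomes ∫ u**2 du from 4 to 9, with antiderivative u**3/3.
Back in v: F(v) = (5*v + 4)**3/3.
Then F(1) - F(0) = (243) - (64/3) = 665/3.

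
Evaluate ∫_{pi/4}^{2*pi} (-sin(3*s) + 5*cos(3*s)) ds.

1/3 - 2*sqrt(2)/3

An antiderivative is F(s) = 5*sin(3*s)/3 + cos(3*s)/3.
Then F(2*pi) - F(pi/4) = (1/3) - (2*sqrt(2)/3) = 1/3 - 2*sqrt(2)/3.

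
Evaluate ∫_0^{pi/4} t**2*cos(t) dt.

Integrate by parts twice (u = t^2, dv = cos(t) dt).
An antiderivative is F(t) = t**2*sin(t) + 2*t*cos(t) - 2*sin(t).
Then F(pi/4) - F(0) = (sqrt(2)*(-32 + pi**2 + 8*pi)/32) - (0) = sqrt(2)*(-32 + pi**2 + 8*pi)/32.

sqrt(2)*(-32 + pi**2 + 8*pi)/32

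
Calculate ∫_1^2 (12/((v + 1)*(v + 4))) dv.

-8*log(2) + 4*log(5)

Factor the denominator: v**2 + 5*v + 4 = (v + 4)(v + 1).
Partial fractions: 12/((v + 1)*(v + 4)) = -4/(v + 4) + 4/(v + 1).
An antiderivative is F(v) = 4*log(v + 1) - 4*log(v + 4).
Then F(2) - F(1) = (-log(16)) - (-4*log(5) + 4*log(2)) = -8*log(2) + 4*log(5).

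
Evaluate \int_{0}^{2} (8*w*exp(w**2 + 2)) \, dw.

-4*(1 - exp(4))*exp(2)

Let u = w**2 + 2, so du = 2*w dw. When w = 0, u = 2; when w = 2, u = 6.
The integral becomes 4·∫ exp(u) du from 2 to 6, with antiderivative 4*exp(u).
Back in w: F(w) = 4*exp(w**2 + 2).
Then F(2) - F(0) = (4*exp(6)) - (4*exp(2)) = -4*(1 - exp(4))*exp(2).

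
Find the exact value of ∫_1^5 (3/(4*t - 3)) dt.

3*log(17)/4

An antiderivative is F(t) = 3*log(4*t - 3)/4.
Then F(5) - F(1) = (3*log(17)/4) - (0) = 3*log(17)/4.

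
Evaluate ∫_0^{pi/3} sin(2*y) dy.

An antiderivative is F(y) = -cos(2*y)/2.
Then F(pi/3) - F(0) = (1/4) - (-1/2) = 3/4.

3/4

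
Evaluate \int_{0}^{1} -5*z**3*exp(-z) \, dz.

Integrate by parts 3 times (u = z^3, dv = -5*exp(-z) dz).
An antiderivative is F(z) = (5*z**3 + 15*z**2 + 30*z + 30)*exp(-z).
Then F(1) - F(0) = (80*exp(-1)) - (30) = -30 + 80*exp(-1).

-30 + 80*exp(-1)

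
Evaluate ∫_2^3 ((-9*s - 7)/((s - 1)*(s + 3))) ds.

-9*log(2) - 5*log(3) + 5*log(5)

Factor the denominator: s**2 + 2*s - 3 = (s + 3)(s - 1).
Partial fractions: (-9*s - 7)/((s - 1)*(s + 3)) = -5/(s + 3) - 4/(s - 1).
An antiderivative is F(s) = -4*log(s - 1) - 5*log(s + 3).
Then F(3) - F(2) = (-9*log(2) - 5*log(3)) - (-5*log(5)) = -9*log(2) - 5*log(3) + 5*log(5).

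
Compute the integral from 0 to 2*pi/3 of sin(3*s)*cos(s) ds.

9/16

Use the identity sin(3*s)cos(s) = [sin(4*s) + sin(2*s)]/2.
An antiderivative is F(s) = -cos(2*s)/4 - cos(4*s)/8.
Then F(2*pi/3) - F(0) = (3/16) - (-3/8) = 9/16.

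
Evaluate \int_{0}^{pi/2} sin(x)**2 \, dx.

Use the identity sin^2(x) = (1 - cos(2*x))/2.
An antiderivative is F(x) = x/2 - sin(2*x)/4.
Then F(pi/2) - F(0) = (pi/4) - (0) = pi/4.

pi/4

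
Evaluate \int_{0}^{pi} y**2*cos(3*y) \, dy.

Integrate by parts twice (u = y^2, dv = cos(3*y) dy).
An antiderivative is F(y) = y**2*sin(3*y)/3 + 2*y*cos(3*y)/9 - 2*sin(3*y)/27.
Then F(pi) - F(0) = (-2*pi/9) - (0) = -2*pi/9.

-2*pi/9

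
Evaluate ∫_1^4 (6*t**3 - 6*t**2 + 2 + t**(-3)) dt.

8415/32

By the power rule, an antiderivative is F(t) = 3*t**4/2 - 2*t**3 + 2*t - 1/(2*t**2).
Then F(4) - F(1) = (8447/32) - (1) = 8415/32.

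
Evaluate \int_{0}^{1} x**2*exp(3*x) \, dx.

-2/27 + 5*exp(3)/27

Integrate by parts twice (u = x^2, dv = exp(3*x) dx).
An antiderivative is F(x) = (9*x**2 - 6*x + 2)*exp(3*x)/27.
Then F(1) - F(0) = (5*exp(3)/27) - (2/27) = -2/27 + 5*exp(3)/27.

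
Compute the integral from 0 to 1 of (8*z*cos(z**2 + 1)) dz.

-4*sin(1) + 4*sin(2)

Let u = z**2 + 1, so du = 2*z dz. When z = 0, u = 1; when z = 1, u = 2.
The integral becomes 4·∫ cos(u) du from 1 to 2, with antiderivative 4*sin(u).
Back in z: F(z) = 4*sin(z**2 + 1).
Then F(1) - F(0) = (4*sin(2)) - (4*sin(1)) = -4*sin(1) + 4*sin(2).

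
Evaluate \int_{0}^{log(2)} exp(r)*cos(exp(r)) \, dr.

Let u = exp(r), so du = exp(r) dr. When r = 0, u = 1; when r = log(2), u = 2.
The integral becomes ∫ cos(u) du from 1 to 2, with antiderivative sin(u).
Back in r: F(r) = sin(exp(r)).
Then F(log(2)) - F(0) = (sin(2)) - (sin(1)) = -sin(1) + sin(2).

-sin(1) + sin(2)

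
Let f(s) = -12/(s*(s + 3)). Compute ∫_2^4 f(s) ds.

Factor the denominator: s**2 + 3*s = (s + 3)s.
Partial fractions: -12/(s*(s + 3)) = 4/(s + 3) - 4/s.
An antiderivative is F(s) = -4*log(s) + 4*log(s + 3).
Then F(4) - F(2) = (-8*log(2) + 4*log(7)) - (-4*log(2) + 4*log(5)) = -4*log(5) - 4*log(2) + 4*log(7).

-4*log(5) - 4*log(2) + 4*log(7)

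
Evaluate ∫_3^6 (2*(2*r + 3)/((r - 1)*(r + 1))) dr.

-3*log(2) - log(7) + 5*log(5)

Factor the denominator: r**2 - 1 = (r + 1)(r - 1).
Partial fractions: 2*(2*r + 3)/((r - 1)*(r + 1)) = -1/(r + 1) + 5/(r - 1).
An antiderivative is F(r) = 5*log(r - 1) - log(r + 1).
Then F(6) - F(3) = (-log(7) + 5*log(5)) - (log(8)) = -3*log(2) - log(7) + 5*log(5).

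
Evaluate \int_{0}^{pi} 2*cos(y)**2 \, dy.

Use the identity cos^2(y) = (1 + cos(2*y))/2.
An antiderivative is F(y) = y + sin(2*y)/2.
Then F(pi) - F(0) = (pi) - (0) = pi.

pi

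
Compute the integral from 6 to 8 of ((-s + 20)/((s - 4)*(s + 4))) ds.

Factor the denominator: s**2 - 16 = (s + 4)(s - 4).
Partial fractions: (-s + 20)/((s - 4)*(s + 4)) = -3/(s + 4) + 2/(s - 4).
An antiderivative is F(s) = 2*log(s - 4) - 3*log(s + 4).
Then F(8) - F(6) = (-3*log(3) - 2*log(2)) - (-3*log(5) - log(2)) = -3*log(3) - log(2) + 3*log(5).

-3*log(3) - log(2) + 3*log(5)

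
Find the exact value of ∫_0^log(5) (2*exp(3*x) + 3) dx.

An antiderivative is F(x) = 2*exp(3*x)/3 + 3*x.
Then F(log(5)) - F(0) = (3*log(5) + 250/3) - (2/3) = 3*log(5) + 248/3.

3*log(5) + 248/3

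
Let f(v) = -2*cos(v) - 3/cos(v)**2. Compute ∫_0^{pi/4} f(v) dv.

An antiderivative is F(v) = -2*sin(v) - 3*tan(v).
Then F(pi/4) - F(0) = (-3 - sqrt(2)) - (0) = -3 - sqrt(2).

-3 - sqrt(2)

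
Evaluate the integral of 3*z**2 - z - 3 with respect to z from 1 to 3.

16

By the power rule, an antiderivative is F(z) = z**3 - z**2/2 - 3*z.
Then F(3) - F(1) = (27/2) - (-5/2) = 16.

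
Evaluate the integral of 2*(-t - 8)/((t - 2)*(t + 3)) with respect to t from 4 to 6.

Factor the denominator: t**2 + t - 6 = (t + 3)(t - 2).
Partial fractions: 2*(-t - 8)/((t - 2)*(t + 3)) = 2/(t + 3) - 4/(t - 2).
An antiderivative is F(t) = -4*log(t - 2) + 2*log(t + 3).
Then F(6) - F(4) = (-8*log(2) + 4*log(3)) - (log(49/16)) = -2*log(7) - 4*log(2) + 4*log(3).

-2*log(7) - 4*log(2) + 4*log(3)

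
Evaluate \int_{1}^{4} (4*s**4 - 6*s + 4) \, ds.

By the power rule, an antiderivative is F(s) = 4*s**5/5 - 3*s**2 + 4*s.
Then F(4) - F(1) = (3936/5) - (9/5) = 3927/5.

3927/5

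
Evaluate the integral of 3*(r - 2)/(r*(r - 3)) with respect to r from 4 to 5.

log(25/8)

Factor the denominator: r**2 - 3*r = r(r - 3).
Partial fractions: 3*(r - 2)/(r*(r - 3)) = 2/r + 1/(r - 3).
An antiderivative is F(r) = 2*log(r) + log(r - 3).
Then F(5) - F(4) = (log(50)) - (log(16)) = log(25/8).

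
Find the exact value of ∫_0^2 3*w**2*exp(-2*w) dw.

Integrate by parts twice (u = w^2, dv = 3*exp(-2*w) dw).
An antiderivative is F(w) = (-6*w**2 - 6*w - 3)*exp(-2*w)/4.
Then F(2) - F(0) = (-39*exp(-4)/4) - (-3/4) = 3/4 - 39*exp(-4)/4.

3/4 - 39*exp(-4)/4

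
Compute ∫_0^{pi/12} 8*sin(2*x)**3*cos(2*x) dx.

1/16

Let u = sin(2*x), so du = 2*cos(2*x) dx. When x = 0, u = 0; when x = pi/12, u = 1/2.
The integral becomes 4·∫ u**3 du from 0 to 1/2, with antiderivative u**4.
Back in x: F(x) = sin(2*x)**4.
Then F(pi/12) - F(0) = (1/16) - (0) = 1/16.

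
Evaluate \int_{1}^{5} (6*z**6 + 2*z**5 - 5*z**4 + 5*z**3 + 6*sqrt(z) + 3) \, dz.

By the power rule, an antiderivative is F(z) = 6*z**7/7 + z**6/3 - z**5 + 5*z**4/4 + 4*z**(3/2) + 3*z.
Then F(5) - F(1) = (20*sqrt(5) + 5866885/84) - (709/84) = 20*sqrt(5) + 488848/7.

20*sqrt(5) + 488848/7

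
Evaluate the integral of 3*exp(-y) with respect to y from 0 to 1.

3 - 3*exp(-1)

An antiderivative is F(y) = -3*exp(-y).
Then F(1) - F(0) = (-3*exp(-1)) - (-3) = 3 - 3*exp(-1).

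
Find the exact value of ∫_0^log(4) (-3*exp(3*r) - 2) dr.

An antiderivative is F(r) = -exp(3*r) - 2*r.
Then F(log(4)) - F(0) = (-64 - 4*log(2)) - (-1) = -63 - log(16).

-63 - log(16)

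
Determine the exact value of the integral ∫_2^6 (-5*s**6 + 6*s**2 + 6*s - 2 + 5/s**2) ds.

By the power rule, an antiderivative is F(s) = -5*s**7/7 + 2*s**3 + 3*s**2 - 2*s - 5/s.
Then F(6) - F(2) = (-8375939/42) - (-979/14) = -4186501/21.

-4186501/21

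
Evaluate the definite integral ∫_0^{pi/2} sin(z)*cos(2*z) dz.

Use the identity sin(z)cos(2*z) = [sin(3*z) + sin(-z)]/2.
An antiderivative is F(z) = cos(z)/2 - cos(3*z)/6.
Then F(pi/2) - F(0) = (0) - (1/3) = -1/3.

-1/3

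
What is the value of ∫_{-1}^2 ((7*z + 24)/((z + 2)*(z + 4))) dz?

12*log(2)

Factor the denominator: z**2 + 6*z + 8 = (z + 4)(z + 2).
Partial fractions: (7*z + 24)/((z + 2)*(z + 4)) = 2/(z + 4) + 5/(z + 2).
An antiderivative is F(z) = 5*log(z + 2) + 2*log(z + 4).
Then F(2) - F(-1) = (2*log(3) + 12*log(2)) - (log(9)) = 12*log(2).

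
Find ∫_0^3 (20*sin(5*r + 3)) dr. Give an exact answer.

Let u = 5*r + 3, so du = 5 dr. When r = 0, u = 3; when r = 3, u = 18.
The integral becomes 4·∫ sin(u) du from 3 to 18, with antiderivative -4*cos(u).
Back in r: F(r) = -4*cos(5*r + 3).
Then F(3) - F(0) = (-4*cos(18)) - (-4*cos(3)) = 4*cos(3) - 4*cos(18).

4*cos(3) - 4*cos(18)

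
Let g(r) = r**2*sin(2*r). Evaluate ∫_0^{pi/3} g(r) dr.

Integrate by parts twice (u = r^2, dv = sin(2*r) dr).
An antiderivative is F(r) = -r**2*cos(2*r)/2 + r*sin(2*r)/2 + cos(2*r)/4.
Then F(pi/3) - F(0) = (-1/8 + pi**2/36 + sqrt(3)*pi/12) - (1/4) = -3/8 + pi**2/36 + sqrt(3)*pi/12.

-3/8 + pi**2/36 + sqrt(3)*pi/12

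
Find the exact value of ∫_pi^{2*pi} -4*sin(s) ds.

8

An antiderivative is F(s) = 4*cos(s).
Then F(2*pi) - F(pi) = (4) - (-4) = 8.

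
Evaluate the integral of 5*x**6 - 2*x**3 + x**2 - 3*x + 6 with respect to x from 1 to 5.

By the power rule, an antiderivative is F(x) = 5*x**7/7 - x**4/2 + x**3/3 - 3*x**2/2 + 6*x.
Then F(5) - F(1) = (1166030/21) - (106/21) = 1165924/21.

1165924/21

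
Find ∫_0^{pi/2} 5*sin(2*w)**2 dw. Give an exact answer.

Use the identity sin^2(2*w) = (1 - cos(4*w))/2.
An antiderivative is F(w) = 5*w/2 - 5*sin(4*w)/8.
Then F(pi/2) - F(0) = (5*pi/4) - (0) = 5*pi/4.

5*pi/4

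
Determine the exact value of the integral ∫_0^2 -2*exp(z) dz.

2 - 2*exp(2)

An antiderivative is F(z) = -2*exp(z).
Then F(2) - F(0) = (-2*exp(2)) - (-2) = 2 - 2*exp(2).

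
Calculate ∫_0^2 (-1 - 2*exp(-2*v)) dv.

An antiderivative is F(v) = -v + exp(-2*v).
Then F(2) - F(0) = (-2 + exp(-4)) - (1) = -3 + exp(-4).

-3 + exp(-4)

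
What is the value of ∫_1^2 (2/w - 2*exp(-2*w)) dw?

An antiderivative is F(w) = 2*log(w) + exp(-2*w).
Then F(2) - F(1) = (exp(-4) + 2*log(2)) - (exp(-2)) = -exp(-2) + exp(-4) + 2*log(2).

-exp(-2) + exp(-4) + 2*log(2)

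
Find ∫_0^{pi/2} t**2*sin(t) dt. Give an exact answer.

-2 + pi

Integrate by parts twice (u = t^2, dv = sin(t) dt).
An antiderivative is F(t) = -t**2*cos(t) + 2*t*sin(t) + 2*cos(t).
Then F(pi/2) - F(0) = (pi) - (2) = -2 + pi.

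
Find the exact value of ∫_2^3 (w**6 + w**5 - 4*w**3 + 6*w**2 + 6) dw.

16127/42

By the power rule, an antiderivative is F(w) = w**7/7 + w**6/6 - w**4 + 2*w**3 + 6*w.
Then F(3) - F(2) = (5949/14) - (860/21) = 16127/42.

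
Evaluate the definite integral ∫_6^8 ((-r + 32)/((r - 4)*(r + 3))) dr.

-5*log(11) + 4*log(2) + 10*log(3)

Factor the denominator: r**2 - r - 12 = (r + 3)(r - 4).
Partial fractions: (-r + 32)/((r - 4)*(r + 3)) = -5/(r + 3) + 4/(r - 4).
An antiderivative is F(r) = 4*log(r - 4) - 5*log(r + 3).
Then F(8) - F(6) = (-5*log(11) + 8*log(2)) - (-10*log(3) + 4*log(2)) = -5*log(11) + 4*log(2) + 10*log(3).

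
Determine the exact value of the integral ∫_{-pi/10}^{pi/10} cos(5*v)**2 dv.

Use the identity cos^2(5*v) = (1 + cos(10*v))/2.
An antiderivative is F(v) = v/2 + sin(10*v)/20.
Then F(pi/10) - F(-pi/10) = (pi/20) - (-pi/20) = pi/10.

pi/10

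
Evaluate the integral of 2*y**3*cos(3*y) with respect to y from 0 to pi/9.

-2*sqrt(3)*pi/81 + sqrt(3)*pi**3/2187 + pi**2/243 + 2/27

Integrate by parts 3 times (u = y^3, dv = 2*cos(3*y) dy).
An antiderivative is F(y) = 2*y**3*sin(3*y)/3 + 2*y**2*cos(3*y)/3 - 4*y*sin(3*y)/9 - 4*cos(3*y)/27.
Then F(pi/9) - F(0) = (-2*sqrt(3)*pi/81 - 2/27 + sqrt(3)*pi**3/2187 + pi**2/243) - (-4/27) = -2*sqrt(3)*pi/81 + sqrt(3)*pi**3/2187 + pi**2/243 + 2/27.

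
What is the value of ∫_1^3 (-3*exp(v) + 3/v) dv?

An antiderivative is F(v) = -3*exp(v) + 3*log(v).
Then F(3) - F(1) = (-3*exp(3) + 3*log(3)) - (-3*exp(1)) = -3*exp(3) + 3*log(3) + 3*exp(1).

-3*exp(3) + 3*log(3) + 3*exp(1)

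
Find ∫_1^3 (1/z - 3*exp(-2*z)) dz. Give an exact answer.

-3*exp(-2)/2 + 3*exp(-6)/2 + log(3)

An antiderivative is F(z) = log(z) + 3*exp(-2*z)/2.
Then F(3) - F(1) = (3*exp(-6)/2 + log(3)) - (3*exp(-2)/2) = -3*exp(-2)/2 + 3*exp(-6)/2 + log(3).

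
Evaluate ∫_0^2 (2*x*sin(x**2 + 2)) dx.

Let u = x**2 + 2, so du = 2*x dx. When x = 0, u = 2; when x = 2, u = 6.
The integral becomes ∫ sin(u) du from 2 to 6, with antiderivative -cos(u).
Back in x: F(x) = -cos(x**2 + 2).
Then F(2) - F(0) = (-cos(6)) - (-cos(2)) = -cos(6) + cos(2).

-cos(6) + cos(2)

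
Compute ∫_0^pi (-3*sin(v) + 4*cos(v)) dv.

An antiderivative is F(v) = 4*sin(v) + 3*cos(v).
Then F(pi) - F(0) = (-3) - (3) = -6.

-6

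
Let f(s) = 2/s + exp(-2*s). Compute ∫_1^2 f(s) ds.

(-1 + exp(2) + 4*exp(4)*log(2))*exp(-4)/2

An antiderivative is F(s) = 2*log(s) - exp(-2*s)/2.
Then F(2) - F(1) = (-exp(-4)/2 + 2*log(2)) - (-exp(-2)/2) = (-1 + exp(2) + 4*exp(4)*log(2))*exp(-4)/2.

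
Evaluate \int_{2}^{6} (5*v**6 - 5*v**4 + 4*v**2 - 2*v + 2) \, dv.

4039816/21

By the power rule, an antiderivative is F(v) = 5*v**7/7 - v**5 + 4*v**3/3 - v**2 + 2*v.
Then F(6) - F(2) = (1347096/7) - (1472/21) = 4039816/21.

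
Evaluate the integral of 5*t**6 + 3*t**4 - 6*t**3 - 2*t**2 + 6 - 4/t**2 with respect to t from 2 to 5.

By the power rule, an antiderivative is F(t) = 5*t**7/7 + 3*t**5/5 - 3*t**4/2 - 2*t**3/3 + 6*t + 4/t.
Then F(5) - F(2) = (11904593/210) - (10006/105) = 3961527/70.

3961527/70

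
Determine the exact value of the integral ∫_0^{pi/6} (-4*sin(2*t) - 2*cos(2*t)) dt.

An antiderivative is F(t) = -sin(2*t) + 2*cos(2*t).
Then F(pi/6) - F(0) = (1 - sqrt(3)/2) - (2) = -1 - sqrt(3)/2.

-1 - sqrt(3)/2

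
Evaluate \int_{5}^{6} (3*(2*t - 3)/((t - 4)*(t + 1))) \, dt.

Factor the denominator: t**2 - 3*t - 4 = (t + 1)(t - 4).
Partial fractions: 3*(2*t - 3)/((t - 4)*(t + 1)) = 3/(t + 1) + 3/(t - 4).
An antiderivative is F(t) = 3*log(t - 4) + 3*log(t + 1).
Then F(6) - F(5) = (3*log(2) + 3*log(7)) - (3*log(2) + 3*log(3)) = -3*log(3) + 3*log(7).

-3*log(3) + 3*log(7)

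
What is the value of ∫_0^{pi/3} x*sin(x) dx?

Integrate by parts once (u = x, dv = sin(x) dx).
An antiderivative is F(x) = -x*cos(x) + sin(x).
Then F(pi/3) - F(0) = (-pi/6 + sqrt(3)/2) - (0) = -pi/6 + sqrt(3)/2.

-pi/6 + sqrt(3)/2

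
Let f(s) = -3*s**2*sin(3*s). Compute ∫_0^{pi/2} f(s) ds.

2/9 + pi/3

Integrate by parts twice (u = s^2, dv = -3*sin(3*s) ds).
An antiderivative is F(s) = s**2*cos(3*s) - 2*s*sin(3*s)/3 - 2*cos(3*s)/9.
Then F(pi/2) - F(0) = (pi/3) - (-2/9) = 2/9 + pi/3.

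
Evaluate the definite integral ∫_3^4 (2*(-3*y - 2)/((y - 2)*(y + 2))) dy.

-6*log(2) - 2*log(3) + 2*log(5)

Factor the denominator: y**2 - 4 = (y + 2)(y - 2).
Partial fractions: 2*(-3*y - 2)/((y - 2)*(y + 2)) = -2/(y + 2) - 4/(y - 2).
An antiderivative is F(y) = -4*log(y - 2) - 2*log(y + 2).
Then F(4) - F(3) = (-6*log(2) - 2*log(3)) - (-log(25)) = -6*log(2) - 2*log(3) + 2*log(5).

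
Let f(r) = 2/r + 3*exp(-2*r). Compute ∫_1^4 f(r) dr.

-3*exp(-8)/2 + 3*exp(-2)/2 + 4*log(2)

An antiderivative is F(r) = 2*log(r) - 3*exp(-2*r)/2.
Then F(4) - F(1) = (-3*exp(-8)/2 + 4*log(2)) - (-3*exp(-2)/2) = -3*exp(-8)/2 + 3*exp(-2)/2 + 4*log(2).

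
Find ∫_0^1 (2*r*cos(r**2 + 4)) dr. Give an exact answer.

sin(5) - sin(4)

Let u = r**2 + 4, so du = 2*r dr. When r = 0, u = 4; when r = 1, u = 5.
The integral becomes ∫ cos(u) du from 4 to 5, with antiderivative sin(u).
Back in r: F(r) = sin(r**2 + 4).
Then F(1) - F(0) = (sin(5)) - (sin(4)) = sin(5) - sin(4).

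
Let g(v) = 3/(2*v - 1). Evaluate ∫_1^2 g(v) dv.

An antiderivative is F(v) = 3*log(2*v - 1)/2.
Then F(2) - F(1) = (3*log(3)/2) - (0) = 3*log(3)/2.

3*log(3)/2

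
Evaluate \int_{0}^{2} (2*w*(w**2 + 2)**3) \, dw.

320

Let u = w**2 + 2, so du = 2*w dw. When w = 0, u = 2; when w = 2, u = 6.
The integral becomes ∫ u**3 du from 2 to 6, with antiderivative u**4/4.
Back in w: F(w) = (w**2 + 2)**4/4.
Then F(2) - F(0) = (324) - (4) = 320.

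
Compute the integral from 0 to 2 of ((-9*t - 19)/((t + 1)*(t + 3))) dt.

-4*log(5) - log(3)

Factor the denominator: t**2 + 4*t + 3 = (t + 3)(t + 1).
Partial fractions: (-9*t - 19)/((t + 1)*(t + 3)) = -4/(t + 3) - 5/(t + 1).
An antiderivative is F(t) = -5*log(t + 1) - 4*log(t + 3).
Then F(2) - F(0) = (-4*log(5) - 5*log(3)) - (-log(81)) = -4*log(5) - log(3).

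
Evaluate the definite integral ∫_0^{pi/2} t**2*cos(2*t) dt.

-pi/4

Integrate by parts twice (u = t^2, dv = cos(2*t) dt).
An antiderivative is F(t) = t**2*sin(2*t)/2 + t*cos(2*t)/2 - sin(2*t)/4.
Then F(pi/2) - F(0) = (-pi/4) - (0) = -pi/4.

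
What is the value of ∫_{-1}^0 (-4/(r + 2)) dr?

-log(16)

An antiderivative is F(r) = -4*log(r + 2).
Then F(0) - F(-1) = (-log(16)) - (0) = -log(16).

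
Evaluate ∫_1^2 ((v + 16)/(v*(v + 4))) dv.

Factor the denominator: v**2 + 4*v = (v + 4)v.
Partial fractions: (v + 16)/(v*(v + 4)) = -3/(v + 4) + 4/v.
An antiderivative is F(v) = 4*log(v) - 3*log(v + 4).
Then F(2) - F(1) = (log(2/27)) - (-3*log(5)) = -3*log(3) + log(2) + 3*log(5).

-3*log(3) + log(2) + 3*log(5)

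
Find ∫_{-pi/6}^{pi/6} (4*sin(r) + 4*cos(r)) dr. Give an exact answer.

4

An antiderivative is F(r) = 4*sin(r) - 4*cos(r).
Then F(pi/6) - F(-pi/6) = (2 - 2*sqrt(3)) - (-2*sqrt(3) - 2) = 4.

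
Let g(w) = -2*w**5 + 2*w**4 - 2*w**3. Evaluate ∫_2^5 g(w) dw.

By the power rule, an antiderivative is F(w) = -w**6/3 + 2*w**5/5 - w**4/2.
Then F(5) - F(2) = (-25625/6) - (-248/15) = -42543/10.

-42543/10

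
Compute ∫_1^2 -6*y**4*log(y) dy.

186/25 - 192*log(2)/5

Integrate by parts once (u = ln y, dv = -6*y**4 dy).
An antiderivative is F(y) = -6*y**5*(5*log(y) - 1)/25.
Then F(2) - F(1) = (192/25 - 192*log(2)/5) - (6/25) = 186/25 - 192*log(2)/5.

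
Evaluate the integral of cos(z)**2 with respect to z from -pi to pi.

Use the identity cos^2(z) = (1 + cos(2*z))/2.
An antiderivative is F(z) = z/2 + sin(2*z)/4.
Then F(pi) - F(-pi) = (pi/2) - (-pi/2) = pi.

pi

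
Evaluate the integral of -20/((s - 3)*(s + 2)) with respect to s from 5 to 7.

Factor the denominator: s**2 - s - 6 = (s + 2)(s - 3).
Partial fractions: -20/((s - 3)*(s + 2)) = 4/(s + 2) - 4/(s - 3).
An antiderivative is F(s) = -4*log(s - 3) + 4*log(s + 2).
Then F(7) - F(5) = (-8*log(2) + 8*log(3)) - (-4*log(2) + 4*log(7)) = -4*log(7) - 4*log(2) + 8*log(3).

-4*log(7) - 4*log(2) + 8*log(3)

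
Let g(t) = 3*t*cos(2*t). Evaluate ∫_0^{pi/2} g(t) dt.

-3/2

Integrate by parts once (u = t, dv = 3*cos(2*t) dt).
An antiderivative is F(t) = 3*t*sin(2*t)/2 + 3*cos(2*t)/4.
Then F(pi/2) - F(0) = (-3/4) - (3/4) = -3/2.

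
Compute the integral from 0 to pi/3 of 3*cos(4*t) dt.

-3*sqrt(3)/8

An antiderivative is F(t) = 3*sin(4*t)/4.
Then F(pi/3) - F(0) = (-3*sqrt(3)/8) - (0) = -3*sqrt(3)/8.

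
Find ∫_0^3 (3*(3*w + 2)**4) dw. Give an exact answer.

Let u = 3*w + 2, so du = 3 dw. When w = 0, u = 2; when w = 3, u = 11.
The integral becomes ∫ u**4 du from 2 to 11, with antiderivative u**5/5.
Back in w: F(w) = (3*w + 2)**5/5.
Then F(3) - F(0) = (161051/5) - (32/5) = 161019/5.

161019/5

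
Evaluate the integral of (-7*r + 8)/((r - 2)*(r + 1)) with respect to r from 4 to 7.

Factor the denominator: r**2 - r - 2 = (r + 1)(r - 2).
Partial fractions: (-7*r + 8)/((r - 2)*(r + 1)) = -5/(r + 1) - 2/(r - 2).
An antiderivative is F(r) = -2*log(r - 2) - 5*log(r + 1).
Then F(7) - F(4) = (-15*log(2) - 2*log(5)) - (-5*log(5) - 2*log(2)) = -13*log(2) + 3*log(5).

-13*log(2) + 3*log(5)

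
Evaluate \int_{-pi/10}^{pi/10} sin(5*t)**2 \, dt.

Use the identity sin^2(5*t) = (1 - cos(10*t))/2.
An antiderivative is F(t) = t/2 - sin(10*t)/20.
Then F(pi/10) - F(-pi/10) = (pi/20) - (-pi/20) = pi/10.

pi/10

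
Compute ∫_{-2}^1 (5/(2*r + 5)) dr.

5*log(7)/2

An antiderivative is F(r) = 5*log(2*r + 5)/2.
Then F(1) - F(-2) = (5*log(7)/2) - (0) = 5*log(7)/2.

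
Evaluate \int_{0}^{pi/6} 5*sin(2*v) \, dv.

An antiderivative is F(v) = -5*cos(2*v)/2.
Then F(pi/6) - F(0) = (-5/4) - (-5/2) = 5/4.

5/4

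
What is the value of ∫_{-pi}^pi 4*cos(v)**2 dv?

4*pi

Use the identity cos^2(v) = (1 + cos(2*v))/2.
An antiderivative is F(v) = 2*v + sin(2*v).
Then F(pi) - F(-pi) = (2*pi) - (-2*pi) = 4*pi.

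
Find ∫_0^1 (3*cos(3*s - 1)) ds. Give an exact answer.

sin(1) + sin(2)

Let u = 3*s - 1, so du = 3 ds. When s = 0, u = -1; when s = 1, u = 2.
The integral becomes ∫ cos(u) du from -1 to 2, with antiderivative sin(u).
Back in s: F(s) = sin(3*s - 1).
Then F(1) - F(0) = (sin(2)) - (-sin(1)) = sin(1) + sin(2).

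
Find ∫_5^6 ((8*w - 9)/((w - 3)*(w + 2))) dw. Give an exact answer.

Factor the denominator: w**2 - w - 6 = (w + 2)(w - 3).
Partial fractions: (8*w - 9)/((w - 3)*(w + 2)) = 5/(w + 2) + 3/(w - 3).
An antiderivative is F(w) = 3*log(w - 3) + 5*log(w + 2).
Then F(6) - F(5) = (3*log(3) + 15*log(2)) - (3*log(2) + 5*log(7)) = -5*log(7) + 3*log(3) + 12*log(2).

-5*log(7) + 3*log(3) + 12*log(2)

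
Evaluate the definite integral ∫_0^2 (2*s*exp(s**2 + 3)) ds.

Let u = s**2 + 3, so du = 2*s ds. When s = 0, u = 3; when s = 2, u = 7.
The integral becomes ∫ exp(u) du from 3 to 7, with antiderivative exp(u).
Back in s: F(s) = exp(s**2 + 3).
Then F(2) - F(0) = (exp(7)) - (exp(3)) = -exp(3) + exp(7).

-exp(3) + exp(7)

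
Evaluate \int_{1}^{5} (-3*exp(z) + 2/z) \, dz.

-3*exp(5) + log(25) + 3*exp(1)

An antiderivative is F(z) = -3*exp(z) + 2*log(z).
Then F(5) - F(1) = (-3*exp(5) + log(25)) - (-3*exp(1)) = -3*exp(5) + log(25) + 3*exp(1).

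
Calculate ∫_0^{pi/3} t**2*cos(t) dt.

-sqrt(3) + sqrt(3)*pi**2/18 + pi/3

Integrate by parts twice (u = t^2, dv = cos(t) dt).
An antiderivative is F(t) = t**2*sin(t) + 2*t*cos(t) - 2*sin(t).
Then F(pi/3) - F(0) = (-sqrt(3) + sqrt(3)*pi**2/18 + pi/3) - (0) = -sqrt(3) + sqrt(3)*pi**2/18 + pi/3.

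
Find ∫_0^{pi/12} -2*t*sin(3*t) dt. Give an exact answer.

Integrate by parts once (u = t, dv = -2*sin(3*t) dt).
An antiderivative is F(t) = 2*t*cos(3*t)/3 - 2*sin(3*t)/9.
Then F(pi/12) - F(0) = (sqrt(2)*(-4 + pi)/36) - (0) = sqrt(2)*(-4 + pi)/36.

sqrt(2)*(-4 + pi)/36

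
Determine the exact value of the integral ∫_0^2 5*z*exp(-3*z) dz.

5/9 - 35*exp(-6)/9

Integrate by parts once (u = z, dv = 5*exp(-3*z) dz).
An antiderivative is F(z) = (-15*z - 5)*exp(-3*z)/9.
Then F(2) - F(0) = (-35*exp(-6)/9) - (-5/9) = 5/9 - 35*exp(-6)/9.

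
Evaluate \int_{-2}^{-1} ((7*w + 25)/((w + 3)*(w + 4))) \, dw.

log(54)

Factor the denominator: w**2 + 7*w + 12 = (w + 4)(w + 3).
Partial fractions: (7*w + 25)/((w + 3)*(w + 4)) = 3/(w + 4) + 4/(w + 3).
An antiderivative is F(w) = 4*log(w + 3) + 3*log(w + 4).
Then F(-1) - F(-2) = (4*log(2) + 3*log(3)) - (log(8)) = log(54).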